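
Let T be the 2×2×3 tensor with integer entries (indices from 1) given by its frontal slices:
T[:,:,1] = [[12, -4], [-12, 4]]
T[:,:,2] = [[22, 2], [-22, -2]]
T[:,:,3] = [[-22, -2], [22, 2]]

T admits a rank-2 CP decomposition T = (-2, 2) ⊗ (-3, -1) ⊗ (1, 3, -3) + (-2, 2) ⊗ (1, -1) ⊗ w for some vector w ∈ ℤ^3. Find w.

w = (-3, -2, 2)

Subtract the known terms from T to get the rank-1 residual R = (-2, 2) ⊗ (1, -1) ⊗ w, so R[i,j,k] = a[i]·b[j]·w[k]. Pick indices with nonzero a[1]·b[1] = (-2)·(1) = -2. Only the fibre through (1,1,·) is needed: R[1,1,:] = T[1,1,:] − Σₗ aₗ[1]bₗ[1]cₗ = [12, 22, -22] − (-2)·(-3)·(1, 3, -3) = [6, 4, -4]. Then w[k] = R[1,1,k] / -2 for each k, giving w = [6, 4, -4] / -2 = (-3, -2, 2).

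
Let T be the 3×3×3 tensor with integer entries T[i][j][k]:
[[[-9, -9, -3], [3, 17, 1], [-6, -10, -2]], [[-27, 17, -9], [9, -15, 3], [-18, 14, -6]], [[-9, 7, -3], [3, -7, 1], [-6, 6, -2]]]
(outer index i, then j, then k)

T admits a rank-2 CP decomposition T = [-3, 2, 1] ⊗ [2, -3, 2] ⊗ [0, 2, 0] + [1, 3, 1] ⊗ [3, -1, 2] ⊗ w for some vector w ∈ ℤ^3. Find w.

Subtract the known terms from T to get the rank-1 residual R = [1, 3, 1] ⊗ [3, -1, 2] ⊗ w, so R[i,j,k] = a[i]·b[j]·w[k]. Pick indices with nonzero a[0]·b[0] = (1)·(3) = 3. Only the fibre through (0,0,·) is needed: R[0,0,:] = T[0,0,:] − Σₗ aₗ[0]bₗ[0]cₗ = [-9, -9, -3] − (-3)·(2)·[0, 2, 0] = [-9, 3, -3]. Then w[k] = R[0,0,k] / 3 for each k, giving w = [-9, 3, -3] / 3 = [-3, 1, -1].

w = [-3, 1, -1]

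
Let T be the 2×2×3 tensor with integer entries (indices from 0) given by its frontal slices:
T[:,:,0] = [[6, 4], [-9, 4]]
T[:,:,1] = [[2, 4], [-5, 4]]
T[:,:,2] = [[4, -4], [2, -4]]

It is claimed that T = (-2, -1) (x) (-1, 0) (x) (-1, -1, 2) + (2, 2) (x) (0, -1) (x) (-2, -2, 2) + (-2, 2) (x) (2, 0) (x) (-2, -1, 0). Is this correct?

Yes

Reconstruct entrywise from the claimed factors. For example, T[1,0,2] = 2 and Σₗ aₗ[1]bₗ[0]cₗ[2] = (-1)·(-1)·(2) + (2)·(0)·(2) + (2)·(2)·(0) = 2; checking all 12 entries, every one matches. The claim holds.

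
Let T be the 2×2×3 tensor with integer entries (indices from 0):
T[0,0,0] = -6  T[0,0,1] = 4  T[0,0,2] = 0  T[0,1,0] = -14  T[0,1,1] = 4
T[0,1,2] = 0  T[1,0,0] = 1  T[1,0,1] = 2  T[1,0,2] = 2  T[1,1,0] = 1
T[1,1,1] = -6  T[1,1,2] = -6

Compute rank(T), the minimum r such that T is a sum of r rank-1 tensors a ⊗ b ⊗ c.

Lower bound: in the mode-3 unfolding of T (rows indexed by k, columns by (i,j)) the 3×3 minor on rows k ∈ {0, 1, 2}, columns (i,j) ∈ {(0,0), (0,1), (1,0)} is det [[-6, -14, 1], [4, 4, 2], [0, 0, 2]] = 64 ≠ 0, so that unfolding has rank ≥ 3 and hence rank(T) ≥ 3 (CP rank is at least every unfolding rank, though it can be larger).
Upper bound: T is a sum of 3 rank-1 terms, T = (1, 0) ⊗ (1, 1) ⊗ (-8, 0, -4) + (2, -1) ⊗ (0, 1) ⊗ (-2, 4, 4) + (2, 1) ⊗ (1, -1) ⊗ (1, 2, 2) (written with every a and b primitive with positive leading entry and the scale carried by c; CP decompositions are not unique, and this one is verified by expanding entrywise), so rank(T) ≤ 3.
These bounds meet, so rank(T) = 3.

3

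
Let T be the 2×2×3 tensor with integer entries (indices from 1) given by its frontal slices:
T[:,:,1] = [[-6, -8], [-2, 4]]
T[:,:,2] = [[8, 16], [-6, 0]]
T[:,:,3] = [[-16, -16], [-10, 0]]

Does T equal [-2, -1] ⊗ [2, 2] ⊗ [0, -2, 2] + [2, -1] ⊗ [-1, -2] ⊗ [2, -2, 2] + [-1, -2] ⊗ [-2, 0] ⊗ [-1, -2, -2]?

Reconstruct entrywise from the claimed factors. For example, T[1,2,1] = -8 and Σₗ aₗ[1]bₗ[2]cₗ[1] = (-2)·(2)·(0) + (2)·(-2)·(2) + (-1)·(0)·(-1) = -8; checking all 12 entries, every one matches. The claim holds.

Yes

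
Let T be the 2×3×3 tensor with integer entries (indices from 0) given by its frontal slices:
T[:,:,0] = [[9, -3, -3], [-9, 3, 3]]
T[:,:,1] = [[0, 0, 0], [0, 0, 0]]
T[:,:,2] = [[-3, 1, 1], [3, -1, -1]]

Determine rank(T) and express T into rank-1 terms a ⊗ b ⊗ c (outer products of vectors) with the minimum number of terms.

rank(T) = 1

Lower bound: T ≠ 0 (e.g. T[0,0,0] = 9), so rank(T) ≥ 1.
Upper bound: if T = a ⊗ b ⊗ c then every fibre of T is a multiple of the corresponding factor, so read the factors off the fibres through the nonzero entry T[0,0,0] = 9.
The mode-1 fibre T[:,0,0] = [9, -9] gives a = [1, -1] (primitive direction); the mode-2 fibre T[0,:,0] = [9, -3, -3] gives b = [3, -1, -1]; then c[k] = T[0,0,k] / (a[0]·b[0]) = [9, 0, -3] / 3 = [3, 0, -1].
Expanding [1, -1] ⊗ [3, -1, -1] ⊗ [3, 0, -1] reproduces all 18 entries of T, so T = [1, -1] ⊗ [3, -1, -1] ⊗ [3, 0, -1] and rank(T) ≤ 1.
These bounds meet, so rank(T) = 1.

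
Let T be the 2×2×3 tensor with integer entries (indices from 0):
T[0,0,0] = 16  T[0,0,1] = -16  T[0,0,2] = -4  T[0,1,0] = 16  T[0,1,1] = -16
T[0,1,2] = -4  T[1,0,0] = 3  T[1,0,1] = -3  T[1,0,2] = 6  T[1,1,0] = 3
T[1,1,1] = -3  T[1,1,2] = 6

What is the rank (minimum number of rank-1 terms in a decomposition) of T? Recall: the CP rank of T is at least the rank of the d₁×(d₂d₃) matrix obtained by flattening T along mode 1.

2

Lower bound: in the mode-1 unfolding of T (rows indexed by i, columns by (j,k)) the 2×2 minor on rows i ∈ {0, 1}, columns (j,k) ∈ {(0,0), (0,2)} is det [[16, -4], [3, 6]] = 108 ≠ 0, so that unfolding has rank ≥ 2 and hence rank(T) ≥ 2 (CP rank is at least every unfolding rank, though it can be larger).
Upper bound: T[:,j,:] = b[j]·M for every slice, with b = (1, 1) and M = [[16, -16, -4], [3, -3, 6]] (rows i, columns k).
Splitting M by its rows (i = 0, 1), M = (1, 0)(16, -16, -4)ᵀ + (0, 1)(3, -3, 6)ᵀ.
Hence T = (1, 0) ⊗ (1, 1) ⊗ (16, -16, -4) + (0, 1) ⊗ (1, 1) ⊗ (3, -3, 6), so rank(T) ≤ 2.
These bounds meet, so rank(T) = 2.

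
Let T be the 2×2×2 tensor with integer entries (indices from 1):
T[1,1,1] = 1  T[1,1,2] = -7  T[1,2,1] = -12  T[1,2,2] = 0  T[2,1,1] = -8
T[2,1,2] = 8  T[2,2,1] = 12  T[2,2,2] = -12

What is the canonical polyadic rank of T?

2

Lower bound: in the mode-2 unfolding of T (rows indexed by j, columns by (i,k)) the 2×2 minor on rows j ∈ {1, 2}, columns (i,k) ∈ {(1,1), (1,2)} is det [[1, -7], [-12, 0]] = -84 ≠ 0, so that unfolding has rank ≥ 2 and hence rank(T) ≥ 2 (CP rank is at least every unfolding rank, though it can be larger).
Upper bound: with S_k = T[:,:,k], the two rank-1 terms a₁b₁ᵀ, a₂b₂ᵀ are the rank-1 members of the pencil x·S₁ + y·S₂.
det(x·S₁ + y·S₂) is −84·x² + 84·y² = (-84)·(x − y)(x + y), vanishing at (x:y) = (1:1) and (1:-1).
M₁ = S₁ + S₂ = [[-6, -12], [0, 0]] = (-6)·[1, 0][1, 2]ᵀ and M₂ = S₁ − S₂ = [[8, -12], [-16, 24]] = 4·[1, -2][2, -3]ᵀ, so take a₁ = [1, 0], b₁ = [1, 2], a₂ = [1, -2], b₂ = [2, -3].
Each slice is an integer combination of E₁ = a₁b₁ᵀ and E₂ = a₂b₂ᵀ: S₁ = −3·E₁ + 2·E₂, S₂ = −3·E₁ − 2·E₂; reading off coefficients, c₁ = [-3, -3] and c₂ = [2, -2].
Hence T = [1, 0] ⊗ [1, 2] ⊗ [-3, -3] + [1, -2] ⊗ [2, -3] ⊗ [2, -2], so rank(T) ≤ 2.
These bounds meet, so rank(T) = 2.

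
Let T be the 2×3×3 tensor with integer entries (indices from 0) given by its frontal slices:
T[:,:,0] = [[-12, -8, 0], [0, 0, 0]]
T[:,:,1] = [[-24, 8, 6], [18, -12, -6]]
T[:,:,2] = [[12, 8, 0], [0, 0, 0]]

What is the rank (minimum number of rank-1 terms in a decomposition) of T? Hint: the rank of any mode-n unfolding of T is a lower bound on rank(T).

2

Lower bound: the mode-3 unfolding of T (rows indexed by k, columns by (i,j) = (0,0), (0,1), (0,2), (1,0), (1,1), (1,2)) is [[-12, -8, 0, 0, 0, 0], [-24, 8, 6, 18, -12, -6], [12, 8, 0, 0, 0, 0]].
There the 2×2 minor on rows k ∈ {0, 1}, columns (i,j) ∈ {(0,0), (0,1)} is det [[-12, -8], [-24, 8]] = -288 ≠ 0, so this unfolding has rank ≥ 2; CP rank is at least every unfolding rank, so rank(T) ≥ 2. (Unfolding ranks only ever bound the CP rank from below — rank(T) can be strictly larger than all of them — so the matching upper bound has to come from an explicit 2-term decomposition.)
Upper bound — finding two terms. Write S_k = T[:,:,k] for the frontal slices: S₀ = [[-12, -8, 0], [0, 0, 0]], S₁ = [[-24, 8, 6], [18, -12, -6]], S₂ = [[12, 8, 0], [0, 0, 0]].
If T = a₁ ⊗ b₁ ⊗ c₁ + a₂ ⊗ b₂ ⊗ c₂ then each S_k = c₁[k]·a₁b₁ᵀ + c₂[k]·a₂b₂ᵀ. S₀ and S₁ are linearly independent, so a₁b₁ᵀ and a₂b₂ᵀ must span the same plane of matrices: they are the rank-1 matrices of the form x·S₀ + y·S₁.
The 2×2 minor of x·S₀ + y·S₁ on rows {0,1}, columns {0,1} is 288·xy + 144·y² = 144·(y)(2·x + y), vanishing at (x:y) = (1:0) and (1:-2).
M₁ = S₀ = [[-12, -8, 0], [0, 0, 0]] = (-4)·(1, 0)(3, 2, 0)ᵀ and M₂ = S₀ − 2·S₁ = [[36, -24, -12], [-36, 24, 12]] = 12·(1, -1)(3, -2, -1)ᵀ, so take a₁ = (1, 0), b₁ = (3, 2, 0), a₂ = (1, -1), b₂ = (3, -2, -1).
Each slice is an integer combination of E₁ = a₁b₁ᵀ and E₂ = a₂b₂ᵀ: S₀ = −4·E₁, S₁ = −2·E₁ − 6·E₂, S₂ = 4·E₁; reading off coefficients, c₁ = (-4, -2, 4) and c₂ = (0, -6, 0).
Hence T = (1, 0) ⊗ (3, 2, 0) ⊗ (-4, -2, 4) + (1, -1) ⊗ (3, -2, -1) ⊗ (0, -6, 0), so rank(T) ≤ 2.
These bounds meet, so rank(T) = 2.
Check entry T[0,1,0] = -8: (1)·(2)·(-4) + (1)·(-2)·(0) = -8.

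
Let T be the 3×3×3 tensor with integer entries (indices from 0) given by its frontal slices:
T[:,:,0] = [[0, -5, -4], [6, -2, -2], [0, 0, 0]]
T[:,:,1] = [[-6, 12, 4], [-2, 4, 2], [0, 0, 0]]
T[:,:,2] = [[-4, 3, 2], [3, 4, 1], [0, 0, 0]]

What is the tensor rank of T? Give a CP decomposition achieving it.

Lower bound: the mode-3 unfolding of T (rows indexed by k, columns by (i,j) = (0,0), (0,1), (0,2), (1,0), (1,1), (1,2), (2,0), (2,1), (2,2)) is [[0, -5, -4, 6, -2, -2, 0, 0, 0], [-6, 12, 4, -2, 4, 2, 0, 0, 0], [-4, 3, 2, 3, 4, 1, 0, 0, 0]].
There the 3×3 minor on rows k ∈ {0, 1, 2}, columns (i,j) ∈ {(0,0), (0,1), (0,2)} is det [[0, -5, -4], [-6, 12, 4], [-4, 3, 2]] = -100 ≠ 0, so this unfolding has rank ≥ 3; CP rank is at least every unfolding rank, so rank(T) ≥ 3. (Unfolding ranks only ever bound the CP rank from below — rank(T) can be strictly larger than all of them — so the matching upper bound has to come from an explicit 3-term decomposition.)
Upper bound: T is a sum of 3 rank-1 terms, T = (1, -2, 0) (x) (2, 1, 0) (x) (-1, 0, -1) + (1, 0, 0) (x) (1, -2, 0) (x) (-2, -2, 0) + (2, 1, 0) (x) (1, -2, -1) (x) (2, -2, -1) (written with every a and b primitive with positive leading entry and the scale carried by c; CP decompositions are not unique, and this one is verified by expanding entrywise), so rank(T) ≤ 3.
These bounds meet, so rank(T) = 3.

rank(T) = 3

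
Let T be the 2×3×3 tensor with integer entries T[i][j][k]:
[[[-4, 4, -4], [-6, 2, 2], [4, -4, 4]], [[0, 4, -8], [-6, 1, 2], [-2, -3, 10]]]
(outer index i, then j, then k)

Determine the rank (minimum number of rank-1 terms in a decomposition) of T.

3

Lower bound: the mode-3 unfolding of T (rows indexed by k, columns by (i,j) = (0,0), (0,1), (0,2), (1,0), (1,1), (1,2)) is [[-4, -6, 4, 0, -6, -2], [4, 2, -4, 4, 1, -3], [-4, 2, 4, -8, 2, 10]].
There the 3×3 minor on rows k ∈ {0, 1, 2}, columns (i,j) ∈ {(0,0), (0,1), (1,1)} is det [[-4, -6, -6], [4, 2, 1], [-4, 2, 2]] = -32 ≠ 0, so this unfolding has rank ≥ 3; CP rank is at least every unfolding rank, so rank(T) ≥ 3. (This is only a lower bound: in general the CP rank may exceed every unfolding rank, so we still need to exhibit 3 rank-1 terms summing to T.)
Upper bound: T is a sum of 3 rank-1 terms, T = [0, 1] ⊗ [0, 1, -1] ⊗ [2, -1, -2] + [1, 1] ⊗ [2, 1, -2] ⊗ [-4, 2, 0] + [1, 2] ⊗ [2, -1, -2] ⊗ [2, 0, -2] (written with every a and b primitive with positive leading entry and the scale carried by c; CP decompositions are not unique, and this one is verified by expanding entrywise), so rank(T) ≤ 3.
These bounds meet, so rank(T) = 3.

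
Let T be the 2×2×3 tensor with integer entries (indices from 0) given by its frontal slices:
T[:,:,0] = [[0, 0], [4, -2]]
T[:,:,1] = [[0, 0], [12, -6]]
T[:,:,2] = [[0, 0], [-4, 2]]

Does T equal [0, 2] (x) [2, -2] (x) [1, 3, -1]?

No

Reconstruct entry (1,1,0) from the claimed factors: Σₗ aₗ[1]bₗ[1]cₗ[0] = (2)·(-2)·(1) = -4, but T[1,1,0] = -2. The claim is false.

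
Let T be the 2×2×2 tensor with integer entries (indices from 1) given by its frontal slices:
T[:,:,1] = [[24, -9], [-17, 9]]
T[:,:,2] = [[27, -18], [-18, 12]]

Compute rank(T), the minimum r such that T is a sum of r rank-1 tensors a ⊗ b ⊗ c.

2

Lower bound: in the mode-3 unfolding of T (rows indexed by k, columns by (i,j)) the 2×2 minor on rows k ∈ {1, 2}, columns (i,j) ∈ {(1,1), (1,2)} is det [[24, -9], [27, -18]] = -189 ≠ 0, so that unfolding has rank ≥ 2 and hence rank(T) ≥ 2 (CP rank is at least every unfolding rank, though it can be larger).
Upper bound: with S_k = T[:,:,k], the two rank-1 terms a₁b₁ᵀ, a₂b₂ᵀ are the rank-1 members of the pencil x·S₁ + y·S₂.
det(x·S₁ + y·S₂) is 63·x² + 63·xy = 63·(x + y)(x), vanishing at (x:y) = (1:-1) and (0:1).
M₁ = S₁ − S₂ = [[-3, 9], [1, -3]] = −[3, -1][1, -3]ᵀ and M₂ = S₂ = [[27, -18], [-18, 12]] = 3·[3, -2][3, -2]ᵀ, so take a₁ = [3, -1], b₁ = [1, -3], a₂ = [3, -2], b₂ = [3, -2].
Each slice is an integer combination of E₁ = a₁b₁ᵀ and E₂ = a₂b₂ᵀ: S₁ = −E₁ + 3·E₂, S₂ = 3·E₂; reading off coefficients, c₁ = [-1, 0] and c₂ = [3, 3].
Hence T = [3, -1] ⊗ [1, -3] ⊗ [-1, 0] + [3, -2] ⊗ [3, -2] ⊗ [3, 3], so rank(T) ≤ 2.
These bounds meet, so rank(T) = 2.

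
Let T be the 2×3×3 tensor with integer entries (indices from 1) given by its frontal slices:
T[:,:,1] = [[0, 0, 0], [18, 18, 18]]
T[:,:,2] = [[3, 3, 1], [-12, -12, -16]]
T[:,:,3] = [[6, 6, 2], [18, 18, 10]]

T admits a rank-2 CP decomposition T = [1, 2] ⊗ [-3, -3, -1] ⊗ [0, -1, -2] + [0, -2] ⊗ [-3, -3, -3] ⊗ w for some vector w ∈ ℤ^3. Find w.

Subtract the known terms from T to get the rank-1 residual R = [0, -2] ⊗ [-3, -3, -3] ⊗ w, so R[i,j,k] = a[i]·b[j]·w[k]. Pick indices with nonzero a[2]·b[1] = (-2)·(-3) = 6. Only the fibre through (2,1,·) is needed: R[2,1,:] = T[2,1,:] − Σₗ aₗ[2]bₗ[1]cₗ = [18, -12, 18] − (2)·(-3)·[0, -1, -2] = [18, -18, 6]. Then w[k] = R[2,1,k] / 6 for each k, giving w = [18, -18, 6] / 6 = [3, -3, 1].

w = [3, -3, 1]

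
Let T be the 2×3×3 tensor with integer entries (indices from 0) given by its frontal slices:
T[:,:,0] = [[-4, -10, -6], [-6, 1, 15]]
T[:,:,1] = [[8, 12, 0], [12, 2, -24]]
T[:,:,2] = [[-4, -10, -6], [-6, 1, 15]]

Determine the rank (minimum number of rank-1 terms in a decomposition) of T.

2

Lower bound: the mode-2 unfolding of T (rows indexed by j, columns by (i,k) = (0,0), (0,1), (0,2), (1,0), (1,1), (1,2)) is [[-4, 8, -4, -6, 12, -6], [-10, 12, -10, 1, 2, 1], [-6, 0, -6, 15, -24, 15]].
There the 2×2 minor on rows j ∈ {0, 1}, columns (i,k) ∈ {(0,0), (0,1)} is det [[-4, 8], [-10, 12]] = 32 ≠ 0, so this unfolding has rank ≥ 2; CP rank is at least every unfolding rank, so rank(T) ≥ 2. (Flattening ranks never certify an upper bound on CP rank; for that we must actually write T with 2 rank-1 terms.)
Upper bound — finding two terms. Write S_k = T[:,:,k] for the frontal slices: S₀ = [[-4, -10, -6], [-6, 1, 15]], S₁ = [[8, 12, 0], [12, 2, -24]], S₂ = [[-4, -10, -6], [-6, 1, 15]].
If T = a₁ ⊗ b₁ ⊗ c₁ + a₂ ⊗ b₂ ⊗ c₂ then each S_k = c₁[k]·a₁b₁ᵀ + c₂[k]·a₂b₂ᵀ. S₀ and S₁ are linearly independent, so a₁b₁ᵀ and a₂b₂ᵀ must span the same plane of matrices: they are the rank-1 matrices of the form x·S₀ + y·S₁.
The 2×2 minor of x·S₀ + y·S₁ on rows {0,1}, columns {0,1} is −64·x² + 192·xy − 128·y² = (-64)·(x − 2·y)(x − y), vanishing at (x:y) = (2:1) and (1:1).
M₁ = 2·S₀ + S₁ = [[0, -8, -12], [0, 4, 6]] = (-2)·[2, -1][0, 2, 3]ᵀ and M₂ = S₀ + S₁ = [[4, 2, -6], [6, 3, -9]] = [2, 3][2, 1, -3]ᵀ, so take a₁ = [2, -1], b₁ = [0, 2, 3], a₂ = [2, 3], b₂ = [2, 1, -3].
Each slice is an integer combination of E₁ = a₁b₁ᵀ and E₂ = a₂b₂ᵀ: S₀ = −2·E₁ − E₂, S₁ = 2·E₁ + 2·E₂, S₂ = −2·E₁ − E₂; reading off coefficients, c₁ = [-2, 2, -2] and c₂ = [-1, 2, -1].
Hence T = [2, -1] ⊗ [0, 2, 3] ⊗ [-2, 2, -2] + [2, 3] ⊗ [2, 1, -3] ⊗ [-1, 2, -1], so rank(T) ≤ 2.
These bounds meet, so rank(T) = 2.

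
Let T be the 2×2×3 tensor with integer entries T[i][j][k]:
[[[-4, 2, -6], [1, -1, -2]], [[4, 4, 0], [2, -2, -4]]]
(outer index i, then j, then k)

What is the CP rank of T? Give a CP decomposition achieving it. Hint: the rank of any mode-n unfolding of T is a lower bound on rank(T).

rank(T) = 3

Lower bound: in the mode-3 unfolding of T (rows indexed by k, columns by (i,j)) the 3×3 minor on rows k ∈ {0, 1, 2}, columns (i,j) ∈ {(0,0), (0,1), (1,0)} is det [[-4, 1, 4], [2, -1, 4], [-6, -2, 0]] = -96 ≠ 0, so that unfolding has rank ≥ 3 and hence rank(T) ≥ 3 (CP rank is at least every unfolding rank, though it can be larger).
Upper bound: T is a sum of 3 rank-1 terms, T = (1, -1) ⊗ (1, 0) ⊗ (-4, 0, -4) + (1, 2) ⊗ (0, 1) ⊗ (1, -2, -1) + (1, 2) ⊗ (2, 1) ⊗ (0, 1, -1) (one valid choice — decompositions are not unique — normalised so each a, b is primitive with positive first nonzero entry; check it by expanding all entries), so rank(T) ≤ 3.
These bounds meet, so rank(T) = 3.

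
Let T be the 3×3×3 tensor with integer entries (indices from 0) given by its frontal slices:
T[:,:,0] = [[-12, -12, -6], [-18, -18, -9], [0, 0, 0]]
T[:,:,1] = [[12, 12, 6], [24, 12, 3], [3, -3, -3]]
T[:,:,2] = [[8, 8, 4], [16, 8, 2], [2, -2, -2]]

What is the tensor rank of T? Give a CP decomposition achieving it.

rank(T) = 2

Lower bound: the mode-3 unfolding of T (rows indexed by k, columns by (i,j) = (0,0), (0,1), (0,2), (1,0), (1,1), (1,2), (2,0), (2,1), (2,2)) is [[-12, -12, -6, -18, -18, -9, 0, 0, 0], [12, 12, 6, 24, 12, 3, 3, -3, -3], [8, 8, 4, 16, 8, 2, 2, -2, -2]].
There the 2×2 minor on rows k ∈ {0, 1}, columns (i,j) ∈ {(0,0), (1,0)} is det [[-12, -18], [12, 24]] = -72 ≠ 0, so this unfolding has rank ≥ 2; CP rank is at least every unfolding rank, so rank(T) ≥ 2. (Unfolding ranks only ever bound the CP rank from below — rank(T) can be strictly larger than all of them — so the matching upper bound has to come from an explicit 2-term decomposition.)
Upper bound — finding two terms. Write S_k = T[:,:,k] for the frontal slices: S₀ = [[-12, -12, -6], [-18, -18, -9], [0, 0, 0]], S₁ = [[12, 12, 6], [24, 12, 3], [3, -3, -3]], S₂ = [[8, 8, 4], [16, 8, 2], [2, -2, -2]].
If T = a₁ ⊗ b₁ ⊗ c₁ + a₂ ⊗ b₂ ⊗ c₂ then each S_k = c₁[k]·a₁b₁ᵀ + c₂[k]·a₂b₂ᵀ. S₀ and S₁ are linearly independent, so a₁b₁ᵀ and a₂b₂ᵀ must span the same plane of matrices: they are the rank-1 matrices of the form x·S₀ + y·S₁.
The 2×2 minor of x·S₀ + y·S₁ on rows {0,1}, columns {0,1} is 144·xy − 144·y² = 144·(x − y)(y), vanishing at (x:y) = (1:1) and (1:0).
M₁ = S₀ + S₁ = [[0, 0, 0], [6, -6, -6], [3, -3, -3]] = 3·[0, 2, 1][1, -1, -1]ᵀ and M₂ = S₀ = [[-12, -12, -6], [-18, -18, -9], [0, 0, 0]] = (-3)·[2, 3, 0][2, 2, 1]ᵀ, so take a₁ = [0, 2, 1], b₁ = [1, -1, -1], a₂ = [2, 3, 0], b₂ = [2, 2, 1].
Each slice is an integer combination of E₁ = a₁b₁ᵀ and E₂ = a₂b₂ᵀ: S₀ = −3·E₂, S₁ = 3·E₁ + 3·E₂, S₂ = 2·E₁ + 2·E₂; reading off coefficients, c₁ = [0, 3, 2] and c₂ = [-3, 3, 2].
Hence T = [0, 2, 1] ⊗ [1, -1, -1] ⊗ [0, 3, 2] + [2, 3, 0] ⊗ [2, 2, 1] ⊗ [-3, 3, 2], so rank(T) ≤ 2.
These bounds meet, so rank(T) = 2.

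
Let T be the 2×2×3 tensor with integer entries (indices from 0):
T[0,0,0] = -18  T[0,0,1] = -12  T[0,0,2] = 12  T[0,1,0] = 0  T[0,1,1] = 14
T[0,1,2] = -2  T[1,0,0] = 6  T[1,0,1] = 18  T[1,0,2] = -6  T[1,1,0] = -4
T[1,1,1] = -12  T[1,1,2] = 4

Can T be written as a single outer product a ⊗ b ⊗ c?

The mode-3 unfolding of T (rows indexed by k, columns by (i,j) = (0,0), (0,1), (1,0), (1,1)) is [[-18, 0, 6, -4], [-12, 14, 18, -12], [12, -2, -6, 4]].
There the 2×2 minor on rows k ∈ {0, 1}, columns (i,j) ∈ {(0,0), (0,1)} is det [[-18, 0], [-12, 14]] = -252 ≠ 0, so this unfolding has rank ≥ 2; CP rank is at least every unfolding rank, so rank(T) ≥ 2.
In particular rank(T) ≥ 2 > 1, so T is not rank-1.

No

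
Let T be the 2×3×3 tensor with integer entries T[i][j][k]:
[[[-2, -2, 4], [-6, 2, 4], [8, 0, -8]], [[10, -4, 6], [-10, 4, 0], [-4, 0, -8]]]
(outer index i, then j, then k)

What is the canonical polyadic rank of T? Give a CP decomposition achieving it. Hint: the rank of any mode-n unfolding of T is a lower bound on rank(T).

rank(T) = 3

Lower bound: in the mode-2 unfolding of T (rows indexed by j, columns by (i,k)) the 3×3 minor on rows j ∈ {0, 1, 2}, columns (i,k) ∈ {(0,0), (0,1), (1,0)} is det [[-2, -2, 10], [-6, 2, -10], [8, 0, -4]] = 64 ≠ 0, so that unfolding has rank ≥ 3 and hence rank(T) ≥ 3 (CP rank is at least every unfolding rank, though it can be larger).
Upper bound: T is a sum of 3 rank-1 terms, T = [0, 1] ⊗ [2, -1, -2] ⊗ [4, 0, 2] + [1, 2] ⊗ [1, -1, 0] ⊗ [2, -2, 0] + [2, 1] ⊗ [1, 1, -2] ⊗ [-2, 0, 2] (written with every a and b primitive with positive leading entry and the scale carried by c; CP decompositions are not unique, and this one is verified by expanding entrywise), so rank(T) ≤ 3.
These bounds meet, so rank(T) = 3.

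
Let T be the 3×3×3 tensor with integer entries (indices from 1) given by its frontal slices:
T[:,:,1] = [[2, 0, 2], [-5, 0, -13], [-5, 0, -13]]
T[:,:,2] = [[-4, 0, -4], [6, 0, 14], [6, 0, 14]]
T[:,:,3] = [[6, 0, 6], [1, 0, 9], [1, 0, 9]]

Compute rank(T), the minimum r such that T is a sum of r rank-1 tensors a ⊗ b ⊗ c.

2

Lower bound: the mode-3 unfolding of T (rows indexed by k, columns by (i,j) = (1,1), (1,2), (1,3), (2,1), (2,2), (2,3), (3,1), (3,2), (3,3)) is [[2, 0, 2, -5, 0, -13, -5, 0, -13], [-4, 0, -4, 6, 0, 14, 6, 0, 14], [6, 0, 6, 1, 0, 9, 1, 0, 9]].
There the 2×2 minor on rows k ∈ {1, 2}, columns (i,j) ∈ {(1,1), (2,1)} is det [[2, -5], [-4, 6]] = -8 ≠ 0, so this unfolding has rank ≥ 2; CP rank is at least every unfolding rank, so rank(T) ≥ 2. (Flattening ranks never certify an upper bound on CP rank; for that we must actually write T with 2 rank-1 terms.)
Upper bound — finding two terms. Write S_k = T[:,:,k] for the frontal slices: S₁ = [[2, 0, 2], [-5, 0, -13], [-5, 0, -13]], S₂ = [[-4, 0, -4], [6, 0, 14], [6, 0, 14]], S₃ = [[6, 0, 6], [1, 0, 9], [1, 0, 9]].
If T = a₁ ⊗ b₁ ⊗ c₁ + a₂ ⊗ b₂ ⊗ c₂ then each S_k = c₁[k]·a₁b₁ᵀ + c₂[k]·a₂b₂ᵀ. S₁ and S₂ are linearly independent, so a₁b₁ᵀ and a₂b₂ᵀ must span the same plane of matrices: they are the rank-1 matrices of the form x·S₁ + y·S₂.
The 2×2 minor of x·S₁ + y·S₂ on rows {1,2}, columns {1,3} is −16·x² + 48·xy − 32·y² = (-16)·(x − 2·y)(x − y), vanishing at (x:y) = (2:1) and (1:1).
M₁ = 2·S₁ + S₂ = [[0, 0, 0], [-4, 0, -12], [-4, 0, -12]] = (-4)·[0, 1, 1][1, 0, 3]ᵀ and M₂ = S₁ + S₂ = [[-2, 0, -2], [1, 0, 1], [1, 0, 1]] = −[2, -1, -1][1, 0, 1]ᵀ, so take a₁ = [0, 1, 1], b₁ = [1, 0, 3], a₂ = [2, -1, -1], b₂ = [1, 0, 1].
Each slice is an integer combination of E₁ = a₁b₁ᵀ and E₂ = a₂b₂ᵀ: S₁ = −4·E₁ + E₂, S₂ = 4·E₁ − 2·E₂, S₃ = 4·E₁ + 3·E₂; reading off coefficients, c₁ = [-4, 4, 4] and c₂ = [1, -2, 3].
Hence T = [0, 1, 1] ⊗ [1, 0, 3] ⊗ [-4, 4, 4] + [2, -1, -1] ⊗ [1, 0, 1] ⊗ [1, -2, 3], so rank(T) ≤ 2.
These bounds meet, so rank(T) = 2.
Check entry T[2,3,2] = 14: (1)·(3)·(4) + (-1)·(1)·(-2) = 14.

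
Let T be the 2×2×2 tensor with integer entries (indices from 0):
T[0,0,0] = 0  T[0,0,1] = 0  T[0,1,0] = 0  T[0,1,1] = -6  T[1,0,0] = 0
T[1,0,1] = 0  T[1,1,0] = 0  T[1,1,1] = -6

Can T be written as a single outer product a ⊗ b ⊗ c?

Yes

The mode-1 fibre T[:,1,1] = [-6, -6] gives a = (1, 1) (primitive direction); the mode-2 fibre T[0,:,1] = [0, -6] gives b = (0, 1); then c[k] = T[0,1,k] / (a[0]·b[1]) = [0, -6] / 1 = (0, -6).
Expanding (1, 1) ⊗ (0, 1) ⊗ (0, -6) reproduces all 8 entries of T, so T = (1, 1) ⊗ (0, 1) ⊗ (0, -6) and rank(T) ≤ 1.
Equivalently every frontal slice T[:,:,k] is c[k] times the rank-1 matrix (1, 1) ⊗ (0, 1). So T has rank 1 (it is nonzero).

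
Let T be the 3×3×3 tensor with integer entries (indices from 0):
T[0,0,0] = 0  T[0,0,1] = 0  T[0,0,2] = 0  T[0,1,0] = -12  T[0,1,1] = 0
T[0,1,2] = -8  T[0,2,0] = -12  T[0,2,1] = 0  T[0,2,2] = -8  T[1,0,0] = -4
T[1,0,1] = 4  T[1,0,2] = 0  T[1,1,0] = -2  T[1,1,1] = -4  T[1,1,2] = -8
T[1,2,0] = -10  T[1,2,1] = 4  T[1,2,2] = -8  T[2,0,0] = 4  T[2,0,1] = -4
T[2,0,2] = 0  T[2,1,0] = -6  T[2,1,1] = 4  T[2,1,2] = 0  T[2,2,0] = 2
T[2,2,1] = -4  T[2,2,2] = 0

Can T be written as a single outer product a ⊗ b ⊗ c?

The mode-1 unfolding of T (rows indexed by i, columns by (j,k) = (0,0), (0,1), (0,2), (1,0), (1,1), (1,2), (2,0), (2,1), (2,2)) is [[0, 0, 0, -12, 0, -8, -12, 0, -8], [-4, 4, 0, -2, -4, -8, -10, 4, -8], [4, -4, 0, -6, 4, 0, 2, -4, 0]].
There the 3×3 minor on rows i ∈ {0, 1, 2}, columns (j,k) ∈ {(0,0), (1,0), (1,2)} is det [[0, -12, -8], [-4, -2, -8], [4, -6, 0]] = 128 ≠ 0, so this unfolding has rank ≥ 3; CP rank is at least every unfolding rank, so rank(T) ≥ 3.
In particular rank(T) ≥ 3 > 1, so T is not rank-1.

No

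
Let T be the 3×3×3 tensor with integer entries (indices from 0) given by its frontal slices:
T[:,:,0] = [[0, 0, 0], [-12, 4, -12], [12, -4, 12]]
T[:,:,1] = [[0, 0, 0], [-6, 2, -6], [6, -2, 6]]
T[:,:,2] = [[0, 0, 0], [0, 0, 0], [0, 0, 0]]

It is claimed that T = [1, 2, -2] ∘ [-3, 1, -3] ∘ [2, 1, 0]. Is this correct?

Reconstruct entry (0,0,0) from the claimed factors: Σₗ aₗ[0]bₗ[0]cₗ[0] = (1)·(-3)·(2) = -6, but T[0,0,0] = 0. The claim is false.

No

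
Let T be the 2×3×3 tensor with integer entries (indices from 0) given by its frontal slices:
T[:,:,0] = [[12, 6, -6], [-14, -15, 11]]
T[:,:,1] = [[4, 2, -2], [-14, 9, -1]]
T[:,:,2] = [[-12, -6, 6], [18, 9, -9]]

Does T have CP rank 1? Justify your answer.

The mode-3 unfolding of T (rows indexed by k, columns by (i,j) = (0,0), (0,1), (0,2), (1,0), (1,1), (1,2)) is [[12, 6, -6, -14, -15, 11], [4, 2, -2, -14, 9, -1], [-12, -6, 6, 18, 9, -9]].
There the 2×2 minor on rows k ∈ {0, 1}, columns (i,j) ∈ {(0,0), (1,0)} is det [[12, -14], [4, -14]] = -112 ≠ 0, so this unfolding has rank ≥ 2; CP rank is at least every unfolding rank, so rank(T) ≥ 2.
In particular rank(T) ≥ 2 > 1, so T is not rank-1.

No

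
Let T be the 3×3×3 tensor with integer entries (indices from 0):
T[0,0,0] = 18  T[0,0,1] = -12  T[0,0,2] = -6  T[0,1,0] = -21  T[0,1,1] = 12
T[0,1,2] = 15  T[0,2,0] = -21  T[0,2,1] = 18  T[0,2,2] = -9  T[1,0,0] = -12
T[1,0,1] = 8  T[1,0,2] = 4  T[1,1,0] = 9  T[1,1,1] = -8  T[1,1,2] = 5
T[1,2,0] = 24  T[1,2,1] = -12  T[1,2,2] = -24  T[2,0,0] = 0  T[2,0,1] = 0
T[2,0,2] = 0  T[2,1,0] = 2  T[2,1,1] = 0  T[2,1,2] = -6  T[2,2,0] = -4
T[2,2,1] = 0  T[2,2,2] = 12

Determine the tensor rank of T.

Lower bound: the mode-3 unfolding of T (rows indexed by k, columns by (i,j) = (0,0), (0,1), (0,2), (1,0), (1,1), (1,2), (2,0), (2,1), (2,2)) is [[18, -21, -21, -12, 9, 24, 0, 2, -4], [-12, 12, 18, 8, -8, -12, 0, 0, 0], [-6, 15, -9, 4, 5, -24, 0, -6, 12]].
There the 2×2 minor on rows k ∈ {0, 1}, columns (i,j) ∈ {(0,0), (0,1)} is det [[18, -21], [-12, 12]] = -36 ≠ 0, so this unfolding has rank ≥ 2; CP rank is at least every unfolding rank, so rank(T) ≥ 2. (Flattening ranks never certify an upper bound on CP rank; for that we must actually write T with 2 rank-1 terms.)
Upper bound — finding two terms. Write S_k = T[:,:,k] for the frontal slices: S₀ = [[18, -21, -21], [-12, 9, 24], [0, 2, -4]], S₁ = [[-12, 12, 18], [8, -8, -12], [0, 0, 0]], S₂ = [[-6, 15, -9], [4, 5, -24], [0, -6, 12]].
If T = a₁ ∘ b₁ ∘ c₁ + a₂ ∘ b₂ ∘ c₂ then each S_k = c₁[k]·a₁b₁ᵀ + c₂[k]·a₂b₂ᵀ. S₀ and S₁ are linearly independent, so a₁b₁ᵀ and a₂b₂ᵀ must span the same plane of matrices: they are the rank-1 matrices of the form x·S₀ + y·S₁.
The 2×2 minor of x·S₀ + y·S₁ on rows {0,1}, columns {0,1} is −90·x² + 60·xy = (-30)·(3·x − 2·y)(x), vanishing at (x:y) = (2:3) and (0:1).
M₁ = 2·S₀ + 3·S₁ = [[0, -6, 12], [0, -6, 12], [0, 4, -8]] = (-2)·(3, 3, -2)(0, 1, -2)ᵀ and M₂ = S₁ = [[-12, 12, 18], [8, -8, -12], [0, 0, 0]] = (-2)·(3, -2, 0)(2, -2, -3)ᵀ, so take a₁ = (3, 3, -2), b₁ = (0, 1, -2), a₂ = (3, -2, 0), b₂ = (2, -2, -3).
Each slice is an integer combination of E₁ = a₁b₁ᵀ and E₂ = a₂b₂ᵀ: S₀ = −E₁ + 3·E₂, S₁ = −2·E₂, S₂ = 3·E₁ − E₂; reading off coefficients, c₁ = (-1, 0, 3) and c₂ = (3, -2, -1).
Hence T = (3, 3, -2) ∘ (0, 1, -2) ∘ (-1, 0, 3) + (3, -2, 0) ∘ (2, -2, -3) ∘ (3, -2, -1), so rank(T) ≤ 2.
These bounds meet, so rank(T) = 2.

2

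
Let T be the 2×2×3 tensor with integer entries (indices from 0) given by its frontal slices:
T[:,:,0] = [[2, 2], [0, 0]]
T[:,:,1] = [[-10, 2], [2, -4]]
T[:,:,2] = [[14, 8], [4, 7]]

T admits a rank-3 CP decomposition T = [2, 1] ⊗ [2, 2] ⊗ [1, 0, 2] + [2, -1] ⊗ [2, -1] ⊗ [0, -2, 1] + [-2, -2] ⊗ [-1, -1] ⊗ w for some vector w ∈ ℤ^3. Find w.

w = [-1, -1, 1]

Subtract the known terms from T to get the rank-1 residual R = [-2, -2] ⊗ [-1, -1] ⊗ w, so R[i,j,k] = a[i]·b[j]·w[k]. Pick indices with nonzero a[0]·b[0] = (-2)·(-1) = 2. Only the fibre through (0,0,·) is needed: R[0,0,:] = T[0,0,:] − Σₗ aₗ[0]bₗ[0]cₗ = [2, -10, 14] − (2)·(2)·[1, 0, 2] − (2)·(2)·[0, -2, 1] = [-2, -2, 2]. Then w[k] = R[0,0,k] / 2 for each k, giving w = [-2, -2, 2] / 2 = [-1, -1, 1].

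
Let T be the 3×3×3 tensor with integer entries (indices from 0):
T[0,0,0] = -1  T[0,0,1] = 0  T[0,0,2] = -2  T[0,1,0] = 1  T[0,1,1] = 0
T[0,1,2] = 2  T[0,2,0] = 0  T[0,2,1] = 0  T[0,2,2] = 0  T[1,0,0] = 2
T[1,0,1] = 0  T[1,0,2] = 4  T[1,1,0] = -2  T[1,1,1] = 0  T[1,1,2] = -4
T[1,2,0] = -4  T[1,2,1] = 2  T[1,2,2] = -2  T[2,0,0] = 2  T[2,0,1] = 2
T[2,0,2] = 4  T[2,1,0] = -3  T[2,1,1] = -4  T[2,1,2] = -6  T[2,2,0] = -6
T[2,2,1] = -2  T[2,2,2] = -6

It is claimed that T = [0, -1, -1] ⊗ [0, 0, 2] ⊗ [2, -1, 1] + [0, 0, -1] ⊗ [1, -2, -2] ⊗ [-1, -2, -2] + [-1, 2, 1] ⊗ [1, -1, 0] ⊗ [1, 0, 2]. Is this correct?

Yes

Reconstruct entrywise from the claimed factors. For example, T[1,2,2] = -2 and Σₗ aₗ[1]bₗ[2]cₗ[2] = (-1)·(2)·(1) + (0)·(-2)·(-2) + (2)·(0)·(2) = -2; checking all 27 entries, every one matches. The claim holds.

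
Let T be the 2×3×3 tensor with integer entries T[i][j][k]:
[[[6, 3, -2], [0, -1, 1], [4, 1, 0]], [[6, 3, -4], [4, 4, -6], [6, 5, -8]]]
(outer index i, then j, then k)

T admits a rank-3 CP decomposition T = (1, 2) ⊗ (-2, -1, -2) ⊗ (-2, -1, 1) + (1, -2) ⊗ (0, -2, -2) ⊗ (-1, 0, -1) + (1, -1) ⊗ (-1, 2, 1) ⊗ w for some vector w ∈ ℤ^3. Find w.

Subtract the known terms from T to get the rank-1 residual R = (1, -1) ⊗ (-1, 2, 1) ⊗ w, so R[i,j,k] = a[i]·b[j]·w[k]. Pick indices with nonzero a[0]·b[0] = (1)·(-1) = -1. Only the fibre through (0,0,·) is needed: R[0,0,:] = T[0,0,:] − Σₗ aₗ[0]bₗ[0]cₗ = [6, 3, -2] − (1)·(-2)·(-2, -1, 1) − (1)·(0)·(-1, 0, -1) = [2, 1, 0]. Then w[k] = R[0,0,k] / -1 for each k, giving w = [2, 1, 0] / -1 = (-2, -1, 0).

w = (-2, -1, 0)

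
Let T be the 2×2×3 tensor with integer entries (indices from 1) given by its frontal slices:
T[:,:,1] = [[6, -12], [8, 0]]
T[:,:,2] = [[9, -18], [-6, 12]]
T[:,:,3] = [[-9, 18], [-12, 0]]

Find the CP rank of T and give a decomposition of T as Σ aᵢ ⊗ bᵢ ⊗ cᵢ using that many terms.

Lower bound: the mode-2 unfolding of T (rows indexed by j, columns by (i,k) = (1,1), (1,2), (1,3), (2,1), (2,2), (2,3)) is [[6, 9, -9, 8, -6, -12], [-12, -18, 18, 0, 12, 0]].
There the 2×2 minor on rows j ∈ {1, 2}, columns (i,k) ∈ {(1,1), (2,1)} is det [[6, 8], [-12, 0]] = 96 ≠ 0, so this unfolding has rank ≥ 2; CP rank is at least every unfolding rank, so rank(T) ≥ 2. (This is only a lower bound: in general the CP rank may exceed every unfolding rank, so we still need to exhibit 2 rank-1 terms summing to T.)
Upper bound — finding two terms. Write S_k = T[:,:,k] for the frontal slices: S₁ = [[6, -12], [8, 0]], S₂ = [[9, -18], [-6, 12]], S₃ = [[-9, 18], [-12, 0]].
If T = a₁ ⊗ b₁ ⊗ c₁ + a₂ ⊗ b₂ ⊗ c₂ then each S_k = c₁[k]·a₁b₁ᵀ + c₂[k]·a₂b₂ᵀ. S₁ and S₂ are linearly independent, so a₁b₁ᵀ and a₂b₂ᵀ must span the same plane of matrices: they are the rank-1 matrices of the form x·S₁ + y·S₂.
det(x·S₁ + y·S₂) is 96·x² + 144·xy = 48·(2·x + 3·y)(x), vanishing at (x:y) = (3:-2) and (0:1).
M₁ = 3·S₁ − 2·S₂ = [[0, 0], [36, -24]] = 12·[0, 1][3, -2]ᵀ and M₂ = S₂ = [[9, -18], [-6, 12]] = 3·[3, -2][1, -2]ᵀ, so take a₁ = [0, 1], b₁ = [3, -2], a₂ = [3, -2], b₂ = [1, -2].
Each slice is an integer combination of E₁ = a₁b₁ᵀ and E₂ = a₂b₂ᵀ: S₁ = 4·E₁ + 2·E₂, S₂ = 3·E₂, S₃ = −6·E₁ − 3·E₂; reading off coefficients, c₁ = [4, 0, -6] and c₂ = [2, 3, -3].
Hence T = [0, 1] ⊗ [3, -2] ⊗ [4, 0, -6] + [3, -2] ⊗ [1, -2] ⊗ [2, 3, -3], so rank(T) ≤ 2.
These bounds meet, so rank(T) = 2.

rank(T) = 2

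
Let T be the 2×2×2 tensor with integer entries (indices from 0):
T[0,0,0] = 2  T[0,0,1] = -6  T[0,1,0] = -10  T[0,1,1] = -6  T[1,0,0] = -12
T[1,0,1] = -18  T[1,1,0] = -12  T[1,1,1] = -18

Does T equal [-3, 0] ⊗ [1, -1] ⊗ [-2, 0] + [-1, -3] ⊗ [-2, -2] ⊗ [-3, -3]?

Reconstruct entry (0,0,0) from the claimed factors: Σₗ aₗ[0]bₗ[0]cₗ[0] = (-3)·(1)·(-2) + (-1)·(-2)·(-3) = 0, but T[0,0,0] = 2. The claim is false.

No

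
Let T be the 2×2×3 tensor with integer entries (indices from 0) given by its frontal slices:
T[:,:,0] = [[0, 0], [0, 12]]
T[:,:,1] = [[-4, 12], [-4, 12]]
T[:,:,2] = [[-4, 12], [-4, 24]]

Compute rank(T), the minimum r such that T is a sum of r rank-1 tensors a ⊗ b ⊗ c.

Lower bound: the mode-1 unfolding of T (rows indexed by i, columns by (j,k) = (0,0), (0,1), (0,2), (1,0), (1,1), (1,2)) is [[0, -4, -4, 0, 12, 12], [0, -4, -4, 12, 12, 24]].
There the 2×2 minor on rows i ∈ {0, 1}, columns (j,k) ∈ {(0,1), (1,0)} is det [[-4, 0], [-4, 12]] = -48 ≠ 0, so this unfolding has rank ≥ 2; CP rank is at least every unfolding rank, so rank(T) ≥ 2. (Unfolding ranks only ever bound the CP rank from below — rank(T) can be strictly larger than all of them — so the matching upper bound has to come from an explicit 2-term decomposition.)
Upper bound — finding two terms. Write S_k = T[:,:,k] for the frontal slices: S₀ = [[0, 0], [0, 12]], S₁ = [[-4, 12], [-4, 12]], S₂ = [[-4, 12], [-4, 24]].
If T = a₁ ⊗ b₁ ⊗ c₁ + a₂ ⊗ b₂ ⊗ c₂ then each S_k = c₁[k]·a₁b₁ᵀ + c₂[k]·a₂b₂ᵀ. S₀ and S₁ are linearly independent, so a₁b₁ᵀ and a₂b₂ᵀ must span the same plane of matrices: they are the rank-1 matrices of the form x·S₀ + y·S₁.
det(x·S₀ + y·S₁) is −48·xy = (-48)·(y)(x), vanishing at (x:y) = (1:0) and (0:1).
M₁ = S₀ = [[0, 0], [0, 12]] = 12·[0, 1][0, 1]ᵀ and M₂ = S₁ = [[-4, 12], [-4, 12]] = (-4)·[1, 1][1, -3]ᵀ, so take a₁ = [0, 1], b₁ = [0, 1], a₂ = [1, 1], b₂ = [1, -3].
Each slice is an integer combination of E₁ = a₁b₁ᵀ and E₂ = a₂b₂ᵀ: S₀ = 12·E₁, S₁ = −4·E₂, S₂ = 12·E₁ − 4·E₂; reading off coefficients, c₁ = [12, 0, 12] and c₂ = [0, -4, -4].
Hence T = [0, 1] ⊗ [0, 1] ⊗ [12, 0, 12] + [1, 1] ⊗ [1, -3] ⊗ [0, -4, -4], so rank(T) ≤ 2.
These bounds meet, so rank(T) = 2.

2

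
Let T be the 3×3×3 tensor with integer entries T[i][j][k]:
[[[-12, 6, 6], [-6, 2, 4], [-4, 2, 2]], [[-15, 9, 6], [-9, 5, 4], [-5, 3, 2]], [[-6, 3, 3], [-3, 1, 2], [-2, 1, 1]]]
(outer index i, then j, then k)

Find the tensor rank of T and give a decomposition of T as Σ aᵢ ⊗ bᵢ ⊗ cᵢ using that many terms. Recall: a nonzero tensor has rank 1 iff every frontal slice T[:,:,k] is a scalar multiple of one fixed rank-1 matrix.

Lower bound: the mode-2 unfolding of T (rows indexed by j, columns by (i,k) = (0,0), (0,1), (0,2), (1,0), (1,1), (1,2), (2,0), (2,1), (2,2)) is [[-12, 6, 6, -15, 9, 6, -6, 3, 3], [-6, 2, 4, -9, 5, 4, -3, 1, 2], [-4, 2, 2, -5, 3, 2, -2, 1, 1]].
There the 2×2 minor on rows j ∈ {0, 1}, columns (i,k) ∈ {(0,0), (0,1)} is det [[-12, 6], [-6, 2]] = 12 ≠ 0, so this unfolding has rank ≥ 2; CP rank is at least every unfolding rank, so rank(T) ≥ 2. (This is only a lower bound: in general the CP rank may exceed every unfolding rank, so we still need to exhibit 2 rank-1 terms summing to T.)
Upper bound — finding two terms. Write S_k = T[:,:,k] for the frontal slices: S₀ = [[-12, -6, -4], [-15, -9, -5], [-6, -3, -2]], S₁ = [[6, 2, 2], [9, 5, 3], [3, 1, 1]], S₂ = [[6, 4, 2], [6, 4, 2], [3, 2, 1]].
If T = a₁ ⊗ b₁ ⊗ c₁ + a₂ ⊗ b₂ ⊗ c₂ then each S_k = c₁[k]·a₁b₁ᵀ + c₂[k]·a₂b₂ᵀ. S₀ and S₁ are linearly independent, so a₁b₁ᵀ and a₂b₂ᵀ must span the same plane of matrices: they are the rank-1 matrices of the form x·S₀ + y·S₁.
The 2×2 minor of x·S₀ + y·S₁ on rows {0,1}, columns {0,1} is 18·x² − 30·xy + 12·y² = 6·(3·x − 2·y)(x − y), vanishing at (x:y) = (2:3) and (1:1).
M₁ = 2·S₀ + 3·S₁ = [[-6, -6, -2], [-3, -3, -1], [-3, -3, -1]] = −[2, 1, 1][3, 3, 1]ᵀ and M₂ = S₀ + S₁ = [[-6, -4, -2], [-6, -4, -2], [-3, -2, -1]] = −[2, 2, 1][3, 2, 1]ᵀ, so take a₁ = [2, 1, 1], b₁ = [3, 3, 1], a₂ = [2, 2, 1], b₂ = [3, 2, 1].
Each slice is an integer combination of E₁ = a₁b₁ᵀ and E₂ = a₂b₂ᵀ: S₀ = E₁ − 3·E₂, S₁ = −E₁ + 2·E₂, S₂ = E₂; reading off coefficients, c₁ = [1, -1, 0] and c₂ = [-3, 2, 1].
Hence T = [2, 1, 1] ⊗ [3, 3, 1] ⊗ [1, -1, 0] + [2, 2, 1] ⊗ [3, 2, 1] ⊗ [-3, 2, 1], so rank(T) ≤ 2.
These bounds meet, so rank(T) = 2.

rank(T) = 2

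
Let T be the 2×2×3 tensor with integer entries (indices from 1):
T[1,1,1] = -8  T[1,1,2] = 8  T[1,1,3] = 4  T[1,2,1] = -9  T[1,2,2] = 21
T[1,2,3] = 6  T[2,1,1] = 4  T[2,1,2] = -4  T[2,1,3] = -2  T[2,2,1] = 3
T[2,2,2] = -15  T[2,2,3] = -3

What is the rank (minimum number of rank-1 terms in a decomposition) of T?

Lower bound: the mode-2 unfolding of T (rows indexed by j, columns by (i,k) = (1,1), (1,2), (1,3), (2,1), (2,2), (2,3)) is [[-8, 8, 4, 4, -4, -2], [-9, 21, 6, 3, -15, -3]].
There the 2×2 minor on rows j ∈ {1, 2}, columns (i,k) ∈ {(1,1), (1,2)} is det [[-8, 8], [-9, 21]] = -96 ≠ 0, so this unfolding has rank ≥ 2; CP rank is at least every unfolding rank, so rank(T) ≥ 2. (Flattening ranks never certify an upper bound on CP rank; for that we must actually write T with 2 rank-1 terms.)
Upper bound — finding two terms. Write S_k = T[:,:,k] for the frontal slices: S₁ = [[-8, -9], [4, 3]], S₂ = [[8, 21], [-4, -15]], S₃ = [[4, 6], [-2, -3]].
If T = a₁ ⊗ b₁ ⊗ c₁ + a₂ ⊗ b₂ ⊗ c₂ then each S_k = c₁[k]·a₁b₁ᵀ + c₂[k]·a₂b₂ᵀ. S₁ and S₂ are linearly independent, so a₁b₁ᵀ and a₂b₂ᵀ must span the same plane of matrices: they are the rank-1 matrices of the form x·S₁ + y·S₂.
det(x·S₁ + y·S₂) is 12·x² + 24·xy − 36·y² = 12·(x + 3·y)(x − y), vanishing at (x:y) = (3:-1) and (1:1).
M₁ = 3·S₁ − S₂ = [[-32, -48], [16, 24]] = (-8)·[2, -1][2, 3]ᵀ and M₂ = S₁ + S₂ = [[0, 12], [0, -12]] = 12·[1, -1][0, 1]ᵀ, so take a₁ = [2, -1], b₁ = [2, 3], a₂ = [1, -1], b₂ = [0, 1].
Each slice is an integer combination of E₁ = a₁b₁ᵀ and E₂ = a₂b₂ᵀ: S₁ = −2·E₁ + 3·E₂, S₂ = 2·E₁ + 9·E₂, S₃ = E₁; reading off coefficients, c₁ = [-2, 2, 1] and c₂ = [3, 9, 0].
Hence T = [2, -1] ⊗ [2, 3] ⊗ [-2, 2, 1] + [1, -1] ⊗ [0, 1] ⊗ [3, 9, 0], so rank(T) ≤ 2.
These bounds meet, so rank(T) = 2.
Check entry T[2,2,3] = -3: (-1)·(3)·(1) + (-1)·(1)·(0) = -3.

2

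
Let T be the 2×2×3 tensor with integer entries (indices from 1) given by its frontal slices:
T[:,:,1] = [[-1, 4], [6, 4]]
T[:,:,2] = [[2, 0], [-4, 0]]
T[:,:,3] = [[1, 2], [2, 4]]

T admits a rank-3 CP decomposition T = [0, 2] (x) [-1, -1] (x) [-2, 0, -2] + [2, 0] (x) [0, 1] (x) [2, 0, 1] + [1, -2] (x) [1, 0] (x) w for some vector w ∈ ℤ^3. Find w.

Subtract the known terms from T to get the rank-1 residual R = [1, -2] (x) [1, 0] (x) w, so R[i,j,k] = a[i]·b[j]·w[k]. Pick indices with nonzero a[1]·b[1] = (1)·(1) = 1. Only the fibre through (1,1,·) is needed: R[1,1,:] = T[1,1,:] − Σₗ aₗ[1]bₗ[1]cₗ = [-1, 2, 1] − (0)·(-1)·[-2, 0, -2] − (2)·(0)·[2, 0, 1] = [-1, 2, 1]. Then w[k] = R[1,1,k] / 1 for each k, giving w = [-1, 2, 1] / 1 = [-1, 2, 1].

w = [-1, 2, 1]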